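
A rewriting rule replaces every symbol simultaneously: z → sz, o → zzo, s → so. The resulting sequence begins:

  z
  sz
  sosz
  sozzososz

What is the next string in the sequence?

Expanding sozzososz: s→so, o→zzo, z→sz, z→sz, o→zzo, s→so, o→zzo, s→so, z→sz. Concatenated: so zzo sz sz zzo so zzo so sz.

sozzoszszzzosozzososz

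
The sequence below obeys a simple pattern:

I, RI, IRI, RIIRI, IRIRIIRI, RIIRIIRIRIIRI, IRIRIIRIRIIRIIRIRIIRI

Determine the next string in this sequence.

RIIRIIRIRIIRIIRIRIIRIRIIRIIRIRIIRI

From term 3 onward, concatenate the second-to-last term with the last: I·RI = IRI, RI·IRI = RIIRI, …
So term 8 is RIIRIIRIRIIRI·IRIRIIRIRIIRIIRIRIIRI.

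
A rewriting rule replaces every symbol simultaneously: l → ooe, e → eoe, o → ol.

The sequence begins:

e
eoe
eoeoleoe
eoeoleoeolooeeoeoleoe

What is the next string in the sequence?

eoeoleoeolooeeoeoleoeolooeololeoeeoeoleoeolooeeoeoleoe

φ(eoeoleoeolooeeoeoleoe) expands symbol-by-symbol to eoe ol eoe ol ooe eoe ol eoe ol ooe ol ol eoe eoe ol eoe ol ooe eoe ol eoe; joining the 21 pieces gives the next term.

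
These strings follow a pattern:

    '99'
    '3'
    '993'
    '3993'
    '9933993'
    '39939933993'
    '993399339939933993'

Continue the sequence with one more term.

39939933993993399339939933993

Each term (from the third on) is the two preceding terms concatenated in order: term 3 = 99·3 = 993.
So term 8 is 39939933993·993399339939933993.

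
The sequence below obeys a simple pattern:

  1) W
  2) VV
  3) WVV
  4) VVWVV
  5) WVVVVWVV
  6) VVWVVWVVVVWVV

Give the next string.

From term 3 onward, concatenate the second-to-last term with the last: W·VV = WVV, VV·WVV = VVWVV, …
Continuing: WVVVVWVV · VVWVVWVVVVWVV gives term 7.

WVVVVWVVVVWVVWVVVVWVV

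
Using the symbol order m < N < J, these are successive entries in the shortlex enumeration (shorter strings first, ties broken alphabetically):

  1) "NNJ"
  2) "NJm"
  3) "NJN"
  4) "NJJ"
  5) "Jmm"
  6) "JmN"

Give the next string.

Find the rightmost character of JmN below J, bump it to the next letter, and reset everything to its right to m.

JmJ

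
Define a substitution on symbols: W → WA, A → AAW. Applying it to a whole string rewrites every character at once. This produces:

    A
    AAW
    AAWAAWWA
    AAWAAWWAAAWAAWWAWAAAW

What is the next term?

Rewriting the 21 symbols of AAWAAWWAAAWAAWWAWAAAW one by one yields AAW AAW WA AAW AAW WA WA AAW AAW AAW WA AAW AAW WA WA AAW WA AAW AAW AAW WA; concatenated:

AAWAAWWAAAWAAWWAWAAAWAAWAAWWAAAWAAWWAWAAAWWAAAWAAWAAWWA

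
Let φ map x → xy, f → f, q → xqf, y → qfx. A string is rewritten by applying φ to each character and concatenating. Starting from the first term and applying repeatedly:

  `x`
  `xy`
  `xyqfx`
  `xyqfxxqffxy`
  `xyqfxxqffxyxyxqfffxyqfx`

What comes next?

φ(xyqfxxqffxyxyxqfffxyqfx) expands symbol-by-symbol to xy qfx xqf f xy xy xqf f f xy qfx xy qfx xy xqf f f f xy qfx xqf f xy; joining the 23 pieces gives the next term.

xyqfxxqffxyxyxqfffxyqfxxyqfxxyxqffffxyqfxxqffxy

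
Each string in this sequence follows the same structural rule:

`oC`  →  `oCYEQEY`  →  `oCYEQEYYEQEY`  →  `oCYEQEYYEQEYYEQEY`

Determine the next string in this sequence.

Every step adds YEQEY to the end: s(k+1) = s(k)·YEQEY.
Applying this once more to oCYEQEYYEQEYYEQEY:

oCYEQEYYEQEYYEQEYYEQEY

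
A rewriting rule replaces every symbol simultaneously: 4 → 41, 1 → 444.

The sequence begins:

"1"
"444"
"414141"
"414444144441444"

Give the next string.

414444141414144441414141444414141

Replace each of the 15 characters of 414444144441444 in place — 41 444 41 41 41 41 444 41 41 41 41 444 41 41 41 — and concatenate.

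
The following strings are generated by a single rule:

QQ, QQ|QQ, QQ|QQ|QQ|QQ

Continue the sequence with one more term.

s(k+1) = s(k)·|·s(k) — each term doubles the last with '|' between the halves.
Doubling QQ|QQ|QQ|QQ with '|' between the halves:

QQ|QQ|QQ|QQ|QQ|QQ|QQ|QQ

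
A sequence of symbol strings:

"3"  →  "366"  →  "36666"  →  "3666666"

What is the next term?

The strings grow by a fixed suffix 66 each time.
One more step from 3666666 gives the answer.

366666666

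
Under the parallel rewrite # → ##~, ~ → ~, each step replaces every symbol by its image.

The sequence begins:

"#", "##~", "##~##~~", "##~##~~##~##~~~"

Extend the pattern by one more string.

##~##~~##~##~~~##~##~~##~##~~~~

Replace each of the 15 characters of ##~##~~##~##~~~ in place — ##~ ##~ ~ ##~ ##~ ~ ~ ##~ ##~ ~ ##~ ##~ ~ ~ ~ — and concatenate.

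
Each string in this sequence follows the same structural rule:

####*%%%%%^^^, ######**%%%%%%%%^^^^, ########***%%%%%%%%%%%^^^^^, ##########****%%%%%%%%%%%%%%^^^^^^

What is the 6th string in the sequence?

Reading off run lengths: # runs 4, 6, 8, 10; * runs 1, 2, 3, 4; % runs 5, 8, 11, 14; ^ runs 3, 4, 5, 6 — each is linear in n (n = 1, 2, …).
For term 6, n = 6, so the run lengths are 14, 6, 20, 8.

##############******%%%%%%%%%%%%%%%%%%%%^^^^^^^^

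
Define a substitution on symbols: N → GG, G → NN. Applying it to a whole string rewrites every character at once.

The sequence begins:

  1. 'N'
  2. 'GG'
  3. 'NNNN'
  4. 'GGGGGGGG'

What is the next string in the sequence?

Apply φ to GGGGGGGG symbol by symbol: G→NN, G→NN, G→NN, G→NN, G→NN, G→NN, G→NN, G→NN; joined: NN NN NN NN NN NN NN NN.

NNNNNNNNNNNNNNNN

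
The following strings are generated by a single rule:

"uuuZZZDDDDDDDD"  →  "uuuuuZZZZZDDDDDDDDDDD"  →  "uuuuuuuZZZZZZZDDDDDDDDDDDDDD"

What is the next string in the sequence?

Reading off run lengths: u runs 3, 5, 7; Z runs 3, 5, 7; D runs 8, 11, 14 — each is linear in n, where the shown terms are n = 2, 3, 4.
Setting n = 5 gives 9, 9, 17 characters in each block.

uuuuuuuuuZZZZZZZZZDDDDDDDDDDDDDDDDD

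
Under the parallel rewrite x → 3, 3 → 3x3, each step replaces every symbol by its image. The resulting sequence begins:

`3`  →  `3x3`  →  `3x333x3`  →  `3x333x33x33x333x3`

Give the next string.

Replace each of the 17 characters of 3x333x33x33x333x3 in place — 3x3 3 3x3 3x3 3x3 3 3x3 3x3 3 3x3 3x3 3 3x3 3x3 3x3 3 3x3 — and concatenate.

3x333x33x33x333x33x333x33x333x33x33x333x3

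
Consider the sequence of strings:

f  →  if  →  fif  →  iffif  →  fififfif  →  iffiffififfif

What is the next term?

fififfififfiffififfif

From term 3 onward, concatenate the second-to-last term with the last: f·if = fif, if·fif = iffif, …
The next term joins fififfif and iffiffififfif.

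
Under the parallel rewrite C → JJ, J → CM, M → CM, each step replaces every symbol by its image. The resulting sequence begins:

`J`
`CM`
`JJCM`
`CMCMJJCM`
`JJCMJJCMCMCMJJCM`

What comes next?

Rewriting the 16 symbols of JJCMJJCMCMCMJJCM one by one yields CM CM JJ CM CM CM JJ CM JJ CM JJ CM CM CM JJ CM; concatenated:

CMCMJJCMCMCMJJCMJJCMJJCMCMCMJJCM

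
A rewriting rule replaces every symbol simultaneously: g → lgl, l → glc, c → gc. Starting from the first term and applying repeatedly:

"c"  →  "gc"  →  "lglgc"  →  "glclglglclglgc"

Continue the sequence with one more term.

Replace each of the 14 characters of glclglglclglgc in place — lgl glc gc glc lgl glc lgl glc gc glc lgl glc lgl gc — and concatenate.

lglglcgcglclglglclglglcgcglclglglclglgc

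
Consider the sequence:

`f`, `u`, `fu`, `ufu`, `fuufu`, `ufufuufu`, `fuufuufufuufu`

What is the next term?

From term 3 onward, concatenate the second-to-last term with the last: f·u = fu, u·fu = ufu, …
The next term joins ufufuufu and fuufuufufuufu.

ufufuufufuufuufufuufu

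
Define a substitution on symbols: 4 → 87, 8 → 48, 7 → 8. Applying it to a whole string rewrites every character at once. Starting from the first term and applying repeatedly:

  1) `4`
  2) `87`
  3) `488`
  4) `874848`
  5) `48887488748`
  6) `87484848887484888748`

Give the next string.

Replace each of the 20 characters of 87484848887484888748 in place — 48 8 87 48 87 48 87 48 48 48 8 87 48 87 48 48 48 8 87 48 — and concatenate.

4888748874887484848887488748484888748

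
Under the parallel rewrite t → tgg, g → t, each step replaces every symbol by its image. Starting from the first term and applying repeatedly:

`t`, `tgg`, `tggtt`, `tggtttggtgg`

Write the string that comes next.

tggtttggtggtggtttggtt

Apply φ to tggtttggtgg symbol by symbol: t→tgg, g→t, g→t, t→tgg, t→tgg, t→tgg, g→t, g→t, t→tgg, g→t, g→t; joined: tgg t t tgg tgg tgg t t tgg t t.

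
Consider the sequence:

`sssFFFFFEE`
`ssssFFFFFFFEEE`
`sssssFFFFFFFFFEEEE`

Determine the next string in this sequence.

ssssssFFFFFFFFFFFEEEEE

Reading off run lengths: s runs 3, 4, 5; F runs 5, 7, 9; E runs 2, 3, 4 — each is linear in n, where the shown terms are n = 2, 3, 4.
Setting n = 5 gives 6, 11, 5 characters in each block.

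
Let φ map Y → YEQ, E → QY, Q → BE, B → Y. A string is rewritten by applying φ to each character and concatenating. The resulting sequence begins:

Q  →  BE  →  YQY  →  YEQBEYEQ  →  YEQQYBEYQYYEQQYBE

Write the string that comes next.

φ(YEQQYBEYQYYEQQYBE) expands symbol-by-symbol to YEQ QY BE BE YEQ Y QY YEQ BE YEQ YEQ QY BE BE YEQ Y QY; joining the 17 pieces gives the next term.

YEQQYBEBEYEQYQYYEQBEYEQYEQQYBEBEYEQYQY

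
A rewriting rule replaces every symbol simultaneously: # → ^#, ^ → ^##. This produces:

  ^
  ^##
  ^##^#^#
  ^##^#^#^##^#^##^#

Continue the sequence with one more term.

^##^#^#^##^#^##^#^##^#^#^##^#^##^#^#^##^#

Applying the rule to each of the 17 symbols of ^##^#^#^##^#^##^# gives the pieces ^## ^# ^# ^## ^# ^## ^# ^## ^# ^# ^## ^# ^## ^# ^# ^## ^#, which concatenate to the answer.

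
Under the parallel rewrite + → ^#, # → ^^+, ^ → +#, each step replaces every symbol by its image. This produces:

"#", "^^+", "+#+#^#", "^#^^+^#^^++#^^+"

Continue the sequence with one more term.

Replace each of the 15 characters of ^#^^+^#^^++#^^+ in place — +# ^^+ +# +# ^# +# ^^+ +# +# ^# ^# ^^+ +# +# ^# — and concatenate.

+#^^++#+#^#+#^^++#+#^#^#^^++#+#^#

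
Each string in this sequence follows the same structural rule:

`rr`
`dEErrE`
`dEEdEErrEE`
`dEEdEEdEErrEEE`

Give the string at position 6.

Each term wraps the previous one in dEE on the left and E on the right.
From dEEdEEdEErrEEE, 2 further steps: dEEdEEdEErrEEE → dEEdEEdEEdEErrEEEE → (answer).

dEEdEEdEEdEEdEErrEEEEE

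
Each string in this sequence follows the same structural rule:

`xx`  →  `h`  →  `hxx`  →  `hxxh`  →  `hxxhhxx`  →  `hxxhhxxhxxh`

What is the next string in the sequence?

hxxhhxxhxxhhxxhhxx

From term 3 onward, concatenate the last term with the second-to-last: h·xx = hxx, hxx·h = hxxh, …
The next term joins hxxhhxxhxxh and hxxhhxx.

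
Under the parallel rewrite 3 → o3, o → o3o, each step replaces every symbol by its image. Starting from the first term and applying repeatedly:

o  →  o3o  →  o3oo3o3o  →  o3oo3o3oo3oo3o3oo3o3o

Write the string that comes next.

o3oo3o3oo3oo3o3oo3o3oo3oo3o3oo3oo3o3oo3o3oo3oo3o3oo3o3o

Applying the rule to each of the 21 symbols of o3oo3o3oo3oo3o3oo3o3o gives the pieces o3o o3 o3o o3o o3 o3o o3 o3o o3o o3 o3o o3o o3 o3o o3 o3o o3o o3 o3o o3 o3o, which concatenate to the answer.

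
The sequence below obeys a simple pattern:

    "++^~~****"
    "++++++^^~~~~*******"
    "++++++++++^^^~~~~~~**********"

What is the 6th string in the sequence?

++++++++++++++++++++++^^^^^^~~~~~~~~~~~~*******************

Each string has the form +^{4n-2} ^^{n} ~^{2n} *^{3n+1} (n = 1, 2, …).
Setting n = 6 gives 22, 6, 12, 19 characters in each block.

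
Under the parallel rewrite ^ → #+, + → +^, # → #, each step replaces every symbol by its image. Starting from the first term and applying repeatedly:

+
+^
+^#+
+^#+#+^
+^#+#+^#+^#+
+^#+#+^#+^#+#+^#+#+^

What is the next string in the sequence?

+^#+#+^#+^#+#+^#+#+^#+^#+#+^#+^#+

Replace each of the 20 characters of +^#+#+^#+^#+#+^#+#+^ in place — +^ #+ # +^ # +^ #+ # +^ #+ # +^ # +^ #+ # +^ # +^ #+ — and concatenate.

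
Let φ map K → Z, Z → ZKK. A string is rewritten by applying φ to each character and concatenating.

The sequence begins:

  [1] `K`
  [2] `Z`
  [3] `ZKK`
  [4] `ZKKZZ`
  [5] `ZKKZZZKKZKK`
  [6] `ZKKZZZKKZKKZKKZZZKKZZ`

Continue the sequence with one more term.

ZKKZZZKKZKKZKKZZZKKZZZKKZZZKKZKKZKKZZZKKZKK

Applying the rule to each of the 21 symbols of ZKKZZZKKZKKZKKZZZKKZZ gives the pieces ZKK Z Z ZKK ZKK ZKK Z Z ZKK Z Z ZKK Z Z ZKK ZKK ZKK Z Z ZKK ZKK, which concatenate to the answer.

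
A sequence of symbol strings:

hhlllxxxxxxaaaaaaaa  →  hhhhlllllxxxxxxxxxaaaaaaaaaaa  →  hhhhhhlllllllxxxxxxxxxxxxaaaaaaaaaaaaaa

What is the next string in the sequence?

Each string has the form h^{2n-2} l^{2n-1} x^{3n} a^{3n+2}, where the shown terms are n = 2, 3, 4.
For the next term, n = 5, so the run lengths are 8, 9, 15, 17.

hhhhhhhhlllllllllxxxxxxxxxxxxxxxaaaaaaaaaaaaaaaaa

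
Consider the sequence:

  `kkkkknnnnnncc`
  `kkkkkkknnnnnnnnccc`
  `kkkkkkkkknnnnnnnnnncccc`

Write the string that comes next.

kkkkkkkkkkknnnnnnnnnnnnccccc

Term n consists of 2n+1 k's, followed by 2n+2 n's, followed by n c's, where the shown terms are n = 2, 3, 4.
For the next term, n = 5, so the run lengths are 11, 12, 5.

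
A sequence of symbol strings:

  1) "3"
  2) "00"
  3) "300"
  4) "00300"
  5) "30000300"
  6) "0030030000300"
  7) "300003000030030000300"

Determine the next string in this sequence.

0030030000300300003000030030000300

From term 3 onward, concatenate the second-to-last term with the last: 3·00 = 300, 00·300 = 00300, …
Continuing: 0030030000300 · 300003000030030000300 gives term 8.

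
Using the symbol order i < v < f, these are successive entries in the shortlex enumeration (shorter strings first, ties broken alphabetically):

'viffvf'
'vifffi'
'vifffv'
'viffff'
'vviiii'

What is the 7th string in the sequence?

vviiif

Continuing the enumeration 2 steps past vviiii: vviiii → vviiiv → (answer).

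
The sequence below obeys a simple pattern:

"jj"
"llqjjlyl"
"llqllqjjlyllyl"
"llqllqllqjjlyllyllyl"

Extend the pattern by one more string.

llqllqllqllqjjlyllyllyllyl

s(k+1) = llq·s(k)·lyl, so each term gains llq as a prefix and lyl as a suffix.
So the next term is llq·llqllqllqjjlyllyllyl·lyl.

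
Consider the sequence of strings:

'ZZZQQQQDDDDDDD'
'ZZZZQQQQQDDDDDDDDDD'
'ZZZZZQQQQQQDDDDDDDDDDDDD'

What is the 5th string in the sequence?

ZZZZZZZQQQQQQQQDDDDDDDDDDDDDDDDDDD

Each string has the form Z^{n} Q^{n+1} D^{3n-2}, where the shown terms are n = 3, 4, 5.
For term 5, n = 7, so the run lengths are 7, 8, 19.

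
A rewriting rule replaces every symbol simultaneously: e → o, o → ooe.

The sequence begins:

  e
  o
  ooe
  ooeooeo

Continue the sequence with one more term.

ooeooeoooeooeoooe

Rewriting each symbol of ooeooeo: o→ooe, o→ooe, e→o, o→ooe, o→ooe, e→o, o→ooe, which concatenates to ooe ooe o ooe ooe o ooe.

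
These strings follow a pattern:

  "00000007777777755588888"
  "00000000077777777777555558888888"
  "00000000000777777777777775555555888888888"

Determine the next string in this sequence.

00000000000007777777777777777755555555588888888888

Each string has the form 0^{2n+3} 7^{3n+2} 5^{2n-1} 8^{2n+1}, where the shown terms are n = 2, 3, 4.
Setting n = 5 gives 13, 17, 9, 11 characters in each block.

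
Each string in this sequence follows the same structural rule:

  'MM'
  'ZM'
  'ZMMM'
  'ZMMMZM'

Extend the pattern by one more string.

ZMMMZMZMMM

Each term (from the third on) is the previous term followed by the one before it: term 3 = ZM·MM = ZMMM.
So term 5 is ZMMMZM·ZMMM.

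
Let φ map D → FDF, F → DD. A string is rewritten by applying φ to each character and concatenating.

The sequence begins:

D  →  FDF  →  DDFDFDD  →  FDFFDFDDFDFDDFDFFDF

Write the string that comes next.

DDFDFDDDDFDFDDFDFFDFDDFDFDDFDFFDFDDFDFDDDDFDFDD

Applying the rule to each of the 19 symbols of FDFFDFDDFDFDDFDFFDF gives the pieces DD FDF DD DD FDF DD FDF FDF DD FDF DD FDF FDF DD FDF DD DD FDF DD, which concatenate to the answer.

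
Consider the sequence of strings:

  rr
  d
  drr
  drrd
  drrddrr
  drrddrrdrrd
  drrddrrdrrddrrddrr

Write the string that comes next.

From term 3 onward, concatenate the last term with the second-to-last: d·rr = drr, drr·d = drrd, …
The next term joins drrddrrdrrddrrddrr and drrddrrdrrd.

drrddrrdrrddrrddrrdrrddrrdrrd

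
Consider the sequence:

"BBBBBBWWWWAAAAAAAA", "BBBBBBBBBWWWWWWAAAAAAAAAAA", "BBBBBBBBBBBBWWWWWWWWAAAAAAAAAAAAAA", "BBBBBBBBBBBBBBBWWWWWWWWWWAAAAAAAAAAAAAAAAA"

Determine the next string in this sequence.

Each string has the form B^{3n} W^{2n} A^{3n+2}, where the shown terms are n = 2, 3, 4, 5.
Setting n = 6 gives 18, 12, 20 characters in each block.

BBBBBBBBBBBBBBBBBBWWWWWWWWWWWWAAAAAAAAAAAAAAAAAAAA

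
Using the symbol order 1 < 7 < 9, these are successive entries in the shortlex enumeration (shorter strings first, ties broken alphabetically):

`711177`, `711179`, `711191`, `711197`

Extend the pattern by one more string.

The successor of 711197 increments the rightmost position that isn't already 9 and resets every position after it to 1.

711199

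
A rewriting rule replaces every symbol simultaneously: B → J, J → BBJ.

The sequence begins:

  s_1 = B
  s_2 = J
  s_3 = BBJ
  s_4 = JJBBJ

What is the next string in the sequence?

Rewriting each symbol of JJBBJ: J→BBJ, J→BBJ, B→J, B→J, J→BBJ, which concatenates to BBJ BBJ J J BBJ.

BBJBBJJJBBJ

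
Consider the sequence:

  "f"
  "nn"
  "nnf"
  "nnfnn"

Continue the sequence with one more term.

nnfnnnnf

Each term (from the third on) is the previous term followed by the one before it: term 3 = nn·f = nnf.
So term 5 is nnfnn·nnf.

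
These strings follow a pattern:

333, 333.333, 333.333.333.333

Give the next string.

Every step duplicates the string with '.' between the halves.
Doubling 333.333.333.333 with '.' between the halves:

333.333.333.333.333.333.333.333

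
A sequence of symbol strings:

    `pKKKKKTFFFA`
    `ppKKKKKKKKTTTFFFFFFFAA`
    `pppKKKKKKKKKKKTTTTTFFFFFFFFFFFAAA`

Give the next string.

ppppKKKKKKKKKKKKKKTTTTTTTFFFFFFFFFFFFFFFAAAA

Each string has the form p^{n} K^{3n+2} T^{2n-1} F^{4n-1} A^{n} (n = 1, 2, …).
At n = 4 the blocks have lengths 4, 14, 7, 15, 4.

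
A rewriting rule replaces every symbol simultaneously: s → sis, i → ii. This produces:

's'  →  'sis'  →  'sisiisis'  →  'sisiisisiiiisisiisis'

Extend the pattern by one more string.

Replace each of the 20 characters of sisiisisiiiisisiisis in place — sis ii sis ii ii sis ii sis ii ii ii ii sis ii sis ii ii sis ii sis — and concatenate.

sisiisisiiiisisiisisiiiiiiiisisiisisiiiisisiisis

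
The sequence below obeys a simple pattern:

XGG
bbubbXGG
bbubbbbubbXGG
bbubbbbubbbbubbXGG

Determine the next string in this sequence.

The strings grow by a fixed prefix bbubb each time.
Applying this once more to bbubbbbubbbbubbXGG:

bbubbbbubbbbubbbbubbXGG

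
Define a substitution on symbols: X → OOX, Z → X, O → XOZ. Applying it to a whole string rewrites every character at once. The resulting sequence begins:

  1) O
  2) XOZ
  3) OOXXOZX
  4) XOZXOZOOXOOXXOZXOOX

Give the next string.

Rewriting the 19 symbols of XOZXOZOOXOOXXOZXOOX one by one yields OOX XOZ X OOX XOZ X XOZ XOZ OOX XOZ XOZ OOX OOX XOZ X OOX XOZ XOZ OOX; concatenated:

OOXXOZXOOXXOZXXOZXOZOOXXOZXOZOOXOOXXOZXOOXXOZXOZOOX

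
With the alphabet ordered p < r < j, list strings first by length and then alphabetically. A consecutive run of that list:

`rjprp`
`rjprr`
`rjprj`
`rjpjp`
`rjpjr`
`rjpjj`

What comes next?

Treat rjpjj as a base-3 numeral over the given alphabet and add one, carrying through any trailing j's.

rjrpp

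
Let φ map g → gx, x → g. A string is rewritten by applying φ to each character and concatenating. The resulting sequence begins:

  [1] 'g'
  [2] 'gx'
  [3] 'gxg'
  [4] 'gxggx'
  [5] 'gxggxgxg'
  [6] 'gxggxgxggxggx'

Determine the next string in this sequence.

Applying the rule to each of the 13 symbols of gxggxgxggxggx gives the pieces gx g gx gx g gx g gx gx g gx gx g, which concatenate to the answer.

gxggxgxggxggxgxggxgxg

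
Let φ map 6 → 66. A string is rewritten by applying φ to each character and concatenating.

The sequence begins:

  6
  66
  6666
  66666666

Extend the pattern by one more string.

6666666666666666

Expanding 66666666: 6→66, 6→66, 6→66, 6→66, 6→66, 6→66, 6→66, 6→66. Concatenated: 66 66 66 66 66 66 66 66.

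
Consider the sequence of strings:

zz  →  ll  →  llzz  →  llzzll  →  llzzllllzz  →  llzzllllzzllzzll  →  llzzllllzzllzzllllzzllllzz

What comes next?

llzzllllzzllzzllllzzllllzzllzzllllzzllzzll

Each term (from the third on) is the previous term followed by the one before it: term 3 = ll·zz = llzz.
So term 8 is llzzllllzzllzzllllzzllllzz·llzzllllzzllzzll.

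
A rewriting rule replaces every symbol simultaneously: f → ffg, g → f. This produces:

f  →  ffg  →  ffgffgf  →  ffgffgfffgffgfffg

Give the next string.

φ(ffgffgfffgffgfffg) expands symbol-by-symbol to ffg ffg f ffg ffg f ffg ffg ffg f ffg ffg f ffg ffg ffg f; joining the 17 pieces gives the next term.

ffgffgfffgffgfffgffgffgfffgffgfffgffgffgf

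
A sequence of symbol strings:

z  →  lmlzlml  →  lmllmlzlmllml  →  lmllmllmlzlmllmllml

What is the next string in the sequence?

s(k+1) = lml·s(k)·lml, so each term gains lml as a prefix and lml as a suffix.
Applying this once more to lmllmllmlzlmllmllml:

lmllmllmllmlzlmllmllmllml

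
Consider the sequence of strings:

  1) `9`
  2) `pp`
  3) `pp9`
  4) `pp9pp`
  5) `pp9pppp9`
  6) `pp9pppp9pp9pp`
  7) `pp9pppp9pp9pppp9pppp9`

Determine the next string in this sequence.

pp9pppp9pp9pppp9pppp9pp9pppp9pp9pp

From term 3 onward, concatenate the last term with the second-to-last: pp·9 = pp9, pp9·pp = pp9pp, …
The next term joins pp9pppp9pp9pppp9pppp9 and pp9pppp9pp9pp.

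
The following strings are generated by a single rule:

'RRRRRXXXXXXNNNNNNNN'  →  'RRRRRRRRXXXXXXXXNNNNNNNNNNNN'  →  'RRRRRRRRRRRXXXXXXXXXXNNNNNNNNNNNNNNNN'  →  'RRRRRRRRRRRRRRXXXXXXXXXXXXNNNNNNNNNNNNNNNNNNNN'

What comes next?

Each string has the form R^{3n-1} X^{2n+2} N^{4n}, where the shown terms are n = 2, 3, 4, 5.
At n = 6 the blocks have lengths 17, 14, 24.

RRRRRRRRRRRRRRRRRXXXXXXXXXXXXXXNNNNNNNNNNNNNNNNNNNNNNNN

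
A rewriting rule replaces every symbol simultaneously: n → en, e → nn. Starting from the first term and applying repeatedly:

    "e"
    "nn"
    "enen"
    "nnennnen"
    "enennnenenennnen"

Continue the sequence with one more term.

φ(enennnenenennnen) expands symbol-by-symbol to nn en nn en en en nn en nn en nn en en en nn en; joining the 16 pieces gives the next term.

nnennnenenennnennnennnenenennnen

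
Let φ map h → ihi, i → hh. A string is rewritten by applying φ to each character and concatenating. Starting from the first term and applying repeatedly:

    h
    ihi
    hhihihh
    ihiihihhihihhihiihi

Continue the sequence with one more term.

φ(ihiihihhihihhihiihi) expands symbol-by-symbol to hh ihi hh hh ihi hh ihi ihi hh ihi hh ihi ihi hh ihi hh hh ihi hh; joining the 19 pieces gives the next term.

hhihihhhhihihhihiihihhihihhihiihihhihihhhhihihh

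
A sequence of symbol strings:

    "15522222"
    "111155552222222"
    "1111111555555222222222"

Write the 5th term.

111111111111155555555552222222222222

Reading off run lengths: 1 runs 1, 4, 7; 5 runs 2, 4, 6; 2 runs 5, 7, 9 — each is linear in n (n = 1, 2, …).
At n = 5 the blocks have lengths 13, 10, 13.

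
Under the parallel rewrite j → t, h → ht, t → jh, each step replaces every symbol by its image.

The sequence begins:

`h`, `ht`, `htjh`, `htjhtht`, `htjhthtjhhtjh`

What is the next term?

Replace each of the 13 characters of htjhthtjhhtjh in place — ht jh t ht jh ht jh t ht ht jh t ht — and concatenate.

htjhthtjhhtjhththtjhtht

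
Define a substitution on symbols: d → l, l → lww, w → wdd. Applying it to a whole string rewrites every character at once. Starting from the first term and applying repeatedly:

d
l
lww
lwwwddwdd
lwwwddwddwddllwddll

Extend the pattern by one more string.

φ(lwwwddwddwddllwddll) expands symbol-by-symbol to lww wdd wdd wdd l l wdd l l wdd l l lww lww wdd l l lww lww; joining the 19 pieces gives the next term.

lwwwddwddwddllwddllwddlllwwlwwwddlllwwlww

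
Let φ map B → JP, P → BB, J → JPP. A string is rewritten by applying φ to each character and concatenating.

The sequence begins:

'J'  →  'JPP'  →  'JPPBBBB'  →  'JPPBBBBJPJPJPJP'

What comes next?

Rewriting the 15 symbols of JPPBBBBJPJPJPJP one by one yields JPP BB BB JP JP JP JP JPP BB JPP BB JPP BB JPP BB; concatenated:

JPPBBBBJPJPJPJPJPPBBJPPBBJPPBBJPPBB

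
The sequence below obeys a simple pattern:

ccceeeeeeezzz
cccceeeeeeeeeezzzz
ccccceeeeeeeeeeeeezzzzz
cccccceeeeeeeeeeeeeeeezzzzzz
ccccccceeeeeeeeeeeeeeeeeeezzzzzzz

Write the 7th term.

ccccccccceeeeeeeeeeeeeeeeeeeeeeeeezzzzzzzzz

Term n consists of n+1 c's, followed by 3n+1 e's, followed by n+1 z's, where the shown terms are n = 2, 3, 4, 5, 6.
At n = 8 the blocks have lengths 9, 25, 9.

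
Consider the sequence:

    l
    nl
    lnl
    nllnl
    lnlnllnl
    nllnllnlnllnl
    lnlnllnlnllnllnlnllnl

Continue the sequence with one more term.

nllnllnlnllnllnlnllnlnllnllnlnllnl

This is a Fibonacci-style word recurrence s(k) = s(k−2)·s(k−1): e.g. l·nl = lnl.
So term 8 is nllnllnlnllnl·lnlnllnlnllnllnlnllnl.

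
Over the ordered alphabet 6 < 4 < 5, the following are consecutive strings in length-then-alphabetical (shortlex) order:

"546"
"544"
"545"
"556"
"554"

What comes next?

555

The successor of 554 increments the rightmost position that isn't already 5 and resets every position after it to 6.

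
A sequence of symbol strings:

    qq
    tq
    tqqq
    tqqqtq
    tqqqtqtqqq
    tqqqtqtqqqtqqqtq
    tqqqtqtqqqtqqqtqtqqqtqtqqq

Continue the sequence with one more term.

tqqqtqtqqqtqqqtqtqqqtqtqqqtqqqtqtqqqtqqqtq

From term 3 onward, concatenate the last term with the second-to-last: tq·qq = tqqq, tqqq·tq = tqqqtq, …
So term 8 is tqqqtqtqqqtqqqtqtqqqtqtqqq·tqqqtqtqqqtqqqtq.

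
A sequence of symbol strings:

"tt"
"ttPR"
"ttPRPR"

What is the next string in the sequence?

The strings grow by a fixed suffix PR each time.
Applying this once more to ttPRPR:

ttPRPRPR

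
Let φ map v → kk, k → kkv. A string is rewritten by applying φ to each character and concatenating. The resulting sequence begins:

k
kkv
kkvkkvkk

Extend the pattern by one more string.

Expanding kkvkkvkk: k→kkv, k→kkv, v→kk, k→kkv, k→kkv, v→kk, k→kkv, k→kkv. Concatenated: kkv kkv kk kkv kkv kk kkv kkv.

kkvkkvkkkkvkkvkkkkvkkv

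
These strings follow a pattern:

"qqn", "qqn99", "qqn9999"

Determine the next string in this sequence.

Every step adds 99 to the end: s(k+1) = s(k)·99.
So the next term is qqn9999·99.

qqn999999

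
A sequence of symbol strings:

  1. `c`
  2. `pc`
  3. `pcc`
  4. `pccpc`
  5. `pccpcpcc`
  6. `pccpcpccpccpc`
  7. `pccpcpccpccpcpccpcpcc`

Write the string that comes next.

pccpcpccpccpcpccpcpccpccpcpccpccpc

From term 3 onward, concatenate the last term with the second-to-last: pc·c = pcc, pcc·pc = pccpc, …
Continuing: pccpcpccpccpcpccpcpcc · pccpcpccpccpc gives term 8.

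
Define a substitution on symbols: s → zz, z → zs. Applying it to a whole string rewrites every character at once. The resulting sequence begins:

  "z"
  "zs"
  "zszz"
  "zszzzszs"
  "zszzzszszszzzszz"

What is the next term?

Rewriting the 16 symbols of zszzzszszszzzszz one by one yields zs zz zs zs zs zz zs zz zs zz zs zs zs zz zs zs; concatenated:

zszzzszszszzzszzzszzzszszszzzszs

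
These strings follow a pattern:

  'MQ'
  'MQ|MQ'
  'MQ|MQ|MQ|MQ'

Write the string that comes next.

Every step duplicates the string with '|' between the halves.
So the next term is two copies of MQ|MQ|MQ|MQ with '|' between the halves.

MQ|MQ|MQ|MQ|MQ|MQ|MQ|MQ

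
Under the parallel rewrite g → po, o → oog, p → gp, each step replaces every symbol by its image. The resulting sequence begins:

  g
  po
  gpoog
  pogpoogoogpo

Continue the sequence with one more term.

Expanding pogpoogoogpo: p→gp, o→oog, g→po, p→gp, o→oog, o→oog, g→po, o→oog, o→oog, g→po, p→gp, o→oog. Concatenated: gp oog po gp oog oog po oog oog po gp oog.

gpoogpogpoogoogpooogoogpogpoog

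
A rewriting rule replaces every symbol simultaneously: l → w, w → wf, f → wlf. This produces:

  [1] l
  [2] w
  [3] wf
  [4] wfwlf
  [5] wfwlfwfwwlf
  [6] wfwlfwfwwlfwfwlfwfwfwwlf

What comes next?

Rewriting the 24 symbols of wfwlfwfwwlfwfwlfwfwfwwlf one by one yields wf wlf wf w wlf wf wlf wf wf w wlf wf wlf wf w wlf wf wlf wf wlf wf wf w wlf; concatenated:

wfwlfwfwwlfwfwlfwfwfwwlfwfwlfwfwwlfwfwlfwfwlfwfwfwwlf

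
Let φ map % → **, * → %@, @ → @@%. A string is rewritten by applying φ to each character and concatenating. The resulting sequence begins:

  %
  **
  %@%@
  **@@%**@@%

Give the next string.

%@%@@@%@@%**%@%@@@%@@%**

Apply φ to **@@%**@@% symbol by symbol: *→%@, *→%@, @→@@%, @→@@%, %→**, *→%@, *→%@, @→@@%, @→@@%, %→**; joined: %@ %@ @@% @@% ** %@ %@ @@% @@% **.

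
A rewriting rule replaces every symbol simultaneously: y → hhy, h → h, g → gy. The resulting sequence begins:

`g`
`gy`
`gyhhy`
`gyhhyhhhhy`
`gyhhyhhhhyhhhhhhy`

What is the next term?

gyhhyhhhhyhhhhhhyhhhhhhhhy

Replace each of the 17 characters of gyhhyhhhhyhhhhhhy in place — gy hhy h h hhy h h h h hhy h h h h h h hhy — and concatenate.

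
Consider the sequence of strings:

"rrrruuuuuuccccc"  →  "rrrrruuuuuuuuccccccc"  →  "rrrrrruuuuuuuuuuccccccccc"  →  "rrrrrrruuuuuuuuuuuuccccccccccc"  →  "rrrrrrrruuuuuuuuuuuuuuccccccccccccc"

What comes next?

The n-th term is n+2 r's then 2n+2 u's then 2n+1 c's, where the shown terms are n = 2, 3, 4, 5, 6.
For the next term, n = 7, so the run lengths are 9, 16, 15.

rrrrrrrrruuuuuuuuuuuuuuuuccccccccccccccc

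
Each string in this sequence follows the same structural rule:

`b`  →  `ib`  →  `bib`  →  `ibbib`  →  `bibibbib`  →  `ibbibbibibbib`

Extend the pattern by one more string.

bibibbibibbibbibibbib

This is a Fibonacci-style word recurrence s(k) = s(k−2)·s(k−1): e.g. b·ib = bib.
The next term joins bibibbib and ibbibbibibbib.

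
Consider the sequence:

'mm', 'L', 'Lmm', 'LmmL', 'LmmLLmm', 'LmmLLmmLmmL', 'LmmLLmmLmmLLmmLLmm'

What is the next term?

LmmLLmmLmmLLmmLLmmLmmLLmmLmmL

This is a Fibonacci-style word recurrence s(k) = s(k−1)·s(k−2): e.g. L·mm = Lmm.
The next term joins LmmLLmmLmmLLmmLLmm and LmmLLmmLmmL.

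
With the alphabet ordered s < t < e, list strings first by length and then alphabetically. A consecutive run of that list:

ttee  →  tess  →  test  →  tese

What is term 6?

Advancing 2 positions from tese through tese → tets reaches term 6.

tett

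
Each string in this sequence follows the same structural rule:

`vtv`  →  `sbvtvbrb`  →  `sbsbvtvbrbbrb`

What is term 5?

sbsbsbsbvtvbrbbrbbrbbrb

s(k+1) = sb·s(k)·brb, so each term gains sb as a prefix and brb as a suffix.
From sbsbvtvbrbbrb, 2 further steps: sbsbvtvbrbbrb → sbsbsbvtvbrbbrbbrb → (answer).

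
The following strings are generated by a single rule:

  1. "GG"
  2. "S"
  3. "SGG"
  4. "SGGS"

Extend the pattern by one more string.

SGGSSGG

Each term (from the third on) is the previous term followed by the one before it: term 3 = S·GG = SGG.
Continuing: SGGS · SGG gives term 5.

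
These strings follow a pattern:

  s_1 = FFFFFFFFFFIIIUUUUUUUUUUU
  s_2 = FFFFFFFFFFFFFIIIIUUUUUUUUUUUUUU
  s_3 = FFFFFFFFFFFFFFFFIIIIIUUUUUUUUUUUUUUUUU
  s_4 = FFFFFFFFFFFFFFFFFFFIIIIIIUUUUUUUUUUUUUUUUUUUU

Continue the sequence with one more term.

Term n consists of 3n+1 F's, followed by n I's, followed by 3n+2 U's, where the shown terms are n = 3, 4, 5, 6.
For the next term, n = 7, so the run lengths are 22, 7, 23.

FFFFFFFFFFFFFFFFFFFFFFIIIIIIIUUUUUUUUUUUUUUUUUUUUUUU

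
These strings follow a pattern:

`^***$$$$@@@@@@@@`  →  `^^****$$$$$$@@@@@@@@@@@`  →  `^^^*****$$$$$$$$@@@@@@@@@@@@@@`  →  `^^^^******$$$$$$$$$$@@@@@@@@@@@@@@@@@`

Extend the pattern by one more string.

The n-th term is n-1 ^'s then n+1 *'s then 2n $'s then 3n+2 @'s, where the shown terms are n = 2, 3, 4, 5.
Setting n = 6 gives 5, 7, 12, 20 characters in each block.

^^^^^*******$$$$$$$$$$$$@@@@@@@@@@@@@@@@@@@@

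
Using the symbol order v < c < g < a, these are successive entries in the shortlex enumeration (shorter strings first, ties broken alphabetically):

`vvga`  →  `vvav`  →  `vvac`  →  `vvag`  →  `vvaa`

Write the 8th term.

vcvg

Continuing the enumeration 3 steps past vvaa: vvaa → vcvv → vcvc → (answer).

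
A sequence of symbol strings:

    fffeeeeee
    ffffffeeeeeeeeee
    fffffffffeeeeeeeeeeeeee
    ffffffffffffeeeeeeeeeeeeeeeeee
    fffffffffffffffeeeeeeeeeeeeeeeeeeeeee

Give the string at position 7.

Term n consists of 3n f's, followed by 4n+2 e's (n = 1, 2, …).
At n = 7 the blocks have lengths 21, 30.

fffffffffffffffffffffeeeeeeeeeeeeeeeeeeeeeeeeeeeeee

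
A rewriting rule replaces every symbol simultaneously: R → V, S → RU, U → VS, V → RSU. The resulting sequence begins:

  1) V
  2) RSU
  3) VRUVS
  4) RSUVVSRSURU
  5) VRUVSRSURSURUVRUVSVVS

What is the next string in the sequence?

RSUVVSRSURUVRUVSVRUVSVVSRSUVVSRSURURSURSURU

Replace each of the 21 characters of VRUVSRSURSURUVRUVSVVS in place — RSU V VS RSU RU V RU VS V RU VS V VS RSU V VS RSU RU RSU RSU RU — and concatenate.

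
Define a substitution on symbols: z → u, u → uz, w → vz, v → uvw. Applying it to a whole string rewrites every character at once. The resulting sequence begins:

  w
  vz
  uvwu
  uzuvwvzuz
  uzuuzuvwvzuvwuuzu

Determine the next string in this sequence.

φ(uzuuzuvwvzuvwuuzu) expands symbol-by-symbol to uz u uz uz u uz uvw vz uvw u uz uvw vz uz uz u uz; joining the 17 pieces gives the next term.

uzuuzuzuuzuvwvzuvwuuzuvwvzuzuzuuz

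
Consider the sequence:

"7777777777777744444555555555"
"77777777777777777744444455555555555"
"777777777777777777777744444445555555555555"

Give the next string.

The n-th term is 4n+2 7's then n+2 4's then 2n+3 5's, where the shown terms are n = 3, 4, 5.
Setting n = 6 gives 26, 8, 15 characters in each block.

7777777777777777777777777744444444555555555555555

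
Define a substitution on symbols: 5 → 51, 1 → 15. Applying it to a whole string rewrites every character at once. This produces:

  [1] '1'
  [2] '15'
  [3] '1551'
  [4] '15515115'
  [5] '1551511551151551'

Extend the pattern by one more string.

15515115511515515115155115515115

Applying the rule to each of the 16 symbols of 1551511551151551 gives the pieces 15 51 51 15 51 15 15 51 51 15 15 51 15 51 51 15, which concatenate to the answer.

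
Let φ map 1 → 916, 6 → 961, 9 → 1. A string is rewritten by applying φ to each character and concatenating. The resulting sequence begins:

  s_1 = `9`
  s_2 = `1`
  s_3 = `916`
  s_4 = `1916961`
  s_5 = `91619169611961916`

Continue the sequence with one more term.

φ(91619169611961916) expands symbol-by-symbol to 1 916 961 916 1 916 961 1 961 916 916 1 961 916 1 916 961; joining the 17 pieces gives the next term.

19169619161916961196191691619619161916961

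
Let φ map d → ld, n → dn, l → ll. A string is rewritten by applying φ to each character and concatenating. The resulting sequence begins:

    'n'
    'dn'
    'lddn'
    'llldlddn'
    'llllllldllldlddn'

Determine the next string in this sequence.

Applying the rule to each of the 16 symbols of llllllldllldlddn gives the pieces ll ll ll ll ll ll ll ld ll ll ll ld ll ld ld dn, which concatenate to the answer.

llllllllllllllldllllllldllldlddn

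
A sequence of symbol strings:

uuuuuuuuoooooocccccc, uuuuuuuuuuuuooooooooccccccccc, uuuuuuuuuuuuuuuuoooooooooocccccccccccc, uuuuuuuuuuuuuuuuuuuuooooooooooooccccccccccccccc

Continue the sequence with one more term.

uuuuuuuuuuuuuuuuuuuuuuuuoooooooooooooocccccccccccccccccc

Reading off run lengths: u runs 8, 12, 16, 20; o runs 6, 8, 10, 12; c runs 6, 9, 12, 15 — each is linear in n, where the shown terms are n = 2, 3, 4, 5.
Setting n = 6 gives 24, 14, 18 characters in each block.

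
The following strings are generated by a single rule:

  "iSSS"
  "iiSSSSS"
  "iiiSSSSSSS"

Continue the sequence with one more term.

iiiiSSSSSSSSS

The n-th term is n i's then 2n+1 S's (n = 1, 2, …).
At n = 4 the blocks have lengths 4, 9.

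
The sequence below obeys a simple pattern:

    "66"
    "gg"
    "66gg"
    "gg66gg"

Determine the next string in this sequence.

66gggg66gg

This is a Fibonacci-style word recurrence s(k) = s(k−2)·s(k−1): e.g. 66·gg = 66gg.
Continuing: 66gg · gg66gg gives term 5.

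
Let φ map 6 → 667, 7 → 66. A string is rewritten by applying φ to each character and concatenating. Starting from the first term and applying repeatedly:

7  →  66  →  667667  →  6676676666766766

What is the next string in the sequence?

Replace each of the 16 characters of 6676676666766766 in place — 667 667 66 667 667 66 667 667 667 667 66 667 667 66 667 667 — and concatenate.

66766766667667666676676676676666766766667667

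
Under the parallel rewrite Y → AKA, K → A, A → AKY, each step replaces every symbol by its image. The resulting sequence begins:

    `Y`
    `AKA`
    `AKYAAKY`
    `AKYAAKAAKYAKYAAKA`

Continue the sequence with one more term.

AKYAAKAAKYAKYAAKYAKYAAKAAKYAAKAAKYAKYAAKY

Replace each of the 17 characters of AKYAAKAAKYAKYAAKA in place — AKY A AKA AKY AKY A AKY AKY A AKA AKY A AKA AKY AKY A AKY — and concatenate.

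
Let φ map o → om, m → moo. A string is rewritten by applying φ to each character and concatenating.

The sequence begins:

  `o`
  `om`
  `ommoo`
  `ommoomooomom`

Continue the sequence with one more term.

Apply φ to ommoomooomom symbol by symbol: o→om, m→moo, m→moo, o→om, o→om, m→moo, o→om, o→om, o→om, m→moo, o→om, m→moo; joined: om moo moo om om moo om om om moo om moo.

ommoomooomommooomomommooommoo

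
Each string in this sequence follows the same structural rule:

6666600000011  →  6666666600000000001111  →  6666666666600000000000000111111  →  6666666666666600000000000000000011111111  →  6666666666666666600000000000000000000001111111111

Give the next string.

The n-th term is 3n+2 6's then 4n+2 0's then 2n 1's (n = 1, 2, …).
At n = 6 the blocks have lengths 20, 26, 12.

6666666666666666666600000000000000000000000000111111111111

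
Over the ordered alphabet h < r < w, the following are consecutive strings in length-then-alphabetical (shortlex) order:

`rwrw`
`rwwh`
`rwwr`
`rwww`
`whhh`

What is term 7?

whhw

Stepping forward 2 times from whhh: whhh → whhr, then the target.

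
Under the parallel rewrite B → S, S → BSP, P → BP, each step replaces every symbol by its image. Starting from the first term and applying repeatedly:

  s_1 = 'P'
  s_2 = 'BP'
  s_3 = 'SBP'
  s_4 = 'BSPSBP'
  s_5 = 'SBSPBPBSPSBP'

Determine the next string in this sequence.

BSPSBSPBPSBPSBSPBPBSPSBP

Apply φ to SBSPBPBSPSBP symbol by symbol: S→BSP, B→S, S→BSP, P→BP, B→S, P→BP, B→S, S→BSP, P→BP, S→BSP, B→S, P→BP; joined: BSP S BSP BP S BP S BSP BP BSP S BP.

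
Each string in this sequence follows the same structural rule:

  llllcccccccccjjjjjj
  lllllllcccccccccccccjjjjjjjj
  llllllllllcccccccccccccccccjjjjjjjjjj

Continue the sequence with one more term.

Each string has the form l^{3n-2} c^{4n+1} j^{2n+2}, where the shown terms are n = 2, 3, 4.
For the next term, n = 5, so the run lengths are 13, 21, 12.

lllllllllllllcccccccccccccccccccccjjjjjjjjjjjj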